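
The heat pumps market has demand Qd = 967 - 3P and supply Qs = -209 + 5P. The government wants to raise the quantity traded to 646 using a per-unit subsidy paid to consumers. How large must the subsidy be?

Required subsidy s = 64 per unit

At Q = 646, invert demand for the buyer price: Pb = (967 − 646)/3 = 107; invert supply for the seller price: Ps = (646 − (-209))/5 = 171.
The subsidy must fill the gap: s = Ps − Pb = 171 − 107 = 64.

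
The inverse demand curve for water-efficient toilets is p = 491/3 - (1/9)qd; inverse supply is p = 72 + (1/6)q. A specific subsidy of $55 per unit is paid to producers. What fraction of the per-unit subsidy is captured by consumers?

Pre-subsidy: 491/3 - (1/9)q = 72 + (1/6)q gives q* = 330 and p* = 127.
With the subsidy, sellers receive ps = pb + 55 for each unit, where pb is the price buyers pay.
On the curves, pb = 491/3 - (1/9)q and ps = 72 + (1/6)q; the wedge ps − pb = 55 gives 72 + (1/6)q − (491/3 - (1/9)q) = 55, so q' = 528.
Then pb = 491/3 − (1/9)·528 = 105 and ps = 72 + (1/6)·528 = 160.
Buyers' price falls by p* − pb = 127 − 105 = 22; sellers' price rises by ps − p* = 160 − 127 = 33.
So consumers capture 22/55 = 0.4 of each unit of subsidy.

Consumer share = 0.4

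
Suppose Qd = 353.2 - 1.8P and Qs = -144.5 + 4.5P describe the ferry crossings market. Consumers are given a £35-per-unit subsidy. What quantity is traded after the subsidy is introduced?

Pre-subsidy: 353.2 - 1.8P = -144.5 + 4.5P gives P* = 79, Q* = 211.
With the rebate, buyers effectively pay Pb = Ps − 35, where Ps is the price sellers receive.
Demand in terms of Ps becomes Qd = 353.2 − 1.8(Ps − 35) = 416.2 - 1.8Ps. Setting this equal to supply: 416.2 - 1.8Ps = -144.5 + 4.5Ps, so Ps = 89.
Buyers pay Pb = 89 − 35 = 54; Q' = -144.5 + 4.5·89 = 256.

Q' = 256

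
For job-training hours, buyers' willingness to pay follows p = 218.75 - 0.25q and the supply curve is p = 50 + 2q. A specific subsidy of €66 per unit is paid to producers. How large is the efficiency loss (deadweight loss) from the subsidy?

Deadweight loss = €968

Pre-subsidy: 218.75 - 0.25q = 50 + 2q gives q* = 75 and p* = 200.
With the subsidy, sellers receive ps = pb + 66 for each unit, where pb is the price buyers pay.
On the curves, pb = 218.75 - 0.25q and ps = 50 + 2q; the wedge ps − pb = 66 gives 50 + 2q − (218.75 - 0.25q) = 66, so q' = 313/3.
Then pb = 218.75 − 0.25·(313/3) = 578/3 and ps = 50 + 2·(313/3) = 776/3.
The subsidy expands output by 313/3 − 75 = 88/3 past the efficient level; on those units the gap between marginal cost and willingness to pay runs from 0 up to 66.
DWL = ½ × 66 × 88/3 = 968.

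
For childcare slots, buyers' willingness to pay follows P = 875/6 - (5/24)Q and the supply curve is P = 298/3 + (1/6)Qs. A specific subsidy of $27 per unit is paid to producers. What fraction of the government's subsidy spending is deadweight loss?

DWL / government spending = 9/49

Pre-subsidy: 875/6 - (5/24)Q = 298/3 + (1/6)Q gives Q* = 124 and P* = 120.
With the subsidy, sellers receive Ps = Pb + 27 for each unit, where Pb is the price buyers pay.
On the curves, Pb = 875/6 - (5/24)Q and Ps = 298/3 + (1/6)Q; the wedge Ps − Pb = 27 gives 298/3 + (1/6)Q − (875/6 - (5/24)Q) = 27, so Q' = 196.
Then Pb = 875/6 − (5/24)·196 = 105 and Ps = 298/3 + (1/6)·196 = 132.
ΔCS = ½(124 + 196)(120 − 105) = 2400; ΔPS = ½(124 + 196)(132 − 120) = 1920.
Government spending = 27 × 196 = 5292.
DWL = ½ × 27 × (196 − 124) = 972; fraction = 972 / 5292 = 9/49.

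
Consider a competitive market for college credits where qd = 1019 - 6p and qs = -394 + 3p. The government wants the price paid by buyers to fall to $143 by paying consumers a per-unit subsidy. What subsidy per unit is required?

At a buyer price of 143, quantity demanded is 1019 − 6·143 = 161.
Sellers supply 161 only when they receive ps with -394 + 3·ps = 161, i.e. ps = 185.
s = ps − pb = 185 − 143 = 42.

Required subsidy s = $42 per unit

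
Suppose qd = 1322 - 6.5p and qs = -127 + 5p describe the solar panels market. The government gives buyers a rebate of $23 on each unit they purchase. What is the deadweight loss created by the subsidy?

Pre-subsidy: 1322 - 6.5p = -127 + 5p gives p* = 126, q* = 503.
With the rebate, buyers effectively pay pb = ps − 23, where ps is the price sellers receive.
Demand in terms of ps becomes qd = 1322 − 6.5(ps − 23) = 1471.5 - 6.5ps. Setting this equal to supply: 1471.5 - 6.5ps = -127 + 5ps, so ps = 139.
Buyers pay pb = 139 − 23 = 116; q' = -127 + 5·139 = 568.
The subsidy expands output by 568 − 503 = 65 past the efficient level; on those units the gap between marginal cost and willingness to pay runs from 0 up to 23.
DWL = ½ × 23 × 65 = 747.5.

Deadweight loss = $747.5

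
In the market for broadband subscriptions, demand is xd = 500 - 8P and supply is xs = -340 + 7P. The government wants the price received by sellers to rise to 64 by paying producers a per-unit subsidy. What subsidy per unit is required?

Required subsidy s = 15 per unit

At a seller price of 64, quantity supplied is -340 + 7·64 = 108.
Buyers absorb 108 only when they pay Pb with 500 − 8·Pb = 108, i.e. Pb = 49.
s = Ps − Pb = 64 − 49 = 15.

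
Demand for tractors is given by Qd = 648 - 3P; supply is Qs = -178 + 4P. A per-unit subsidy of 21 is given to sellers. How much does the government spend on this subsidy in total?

Pre-subsidy: 648 - 3P = -178 + 4P gives P* = 118, Q* = 294.
With the subsidy, sellers receive Ps = Pb + 21 for each unit, where Pb is the price buyers pay.
Supply in terms of Pb becomes Qs = -178 + 4(Pb + 21) = -94 + 4Pb. Setting this equal to demand: 648 - 3Pb = -94 + 4Pb, so Pb = 106.
Sellers receive Ps = 106 + 21 = 127; Q' = 648 − 3·106 = 330.
Government outlay = subsidy × quantity = 21 × 330 = 6930.

Government cost = 6930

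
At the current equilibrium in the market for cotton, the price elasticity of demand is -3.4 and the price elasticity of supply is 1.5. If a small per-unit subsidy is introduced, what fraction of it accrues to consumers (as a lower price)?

Consumer share = 15/49

For a small subsidy around the equilibrium, the benefit split depends on the relative slopes, which at a point are proportional to the elasticities.
Buyer share = εs/(εs + |εd|) = 1.5/(1.5 + 3.4) = 15/49; seller share = |εd|/(εs + |εd|) = 34/49.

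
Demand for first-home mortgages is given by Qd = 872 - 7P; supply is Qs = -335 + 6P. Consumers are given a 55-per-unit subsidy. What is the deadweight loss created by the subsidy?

Pre-subsidy: 872 - 7P = -335 + 6P gives P* = 1207/13, Q* = 2887/13.
With the rebate, buyers effectively pay Pb = Ps − 55, where Ps is the price sellers receive.
Demand in terms of Ps becomes Qd = 872 − 7(Ps − 55) = 1257 - 7Ps. Setting this equal to supply: 1257 - 7Ps = -335 + 6Ps, so Ps = 1592/13.
Buyers pay Pb = 1592/13 − 55 = 877/13; Q' = -335 + 6·(1592/13) = 5197/13.
The subsidy expands output by 5197/13 − 2887/13 = 2310/13 past the efficient level; on those units the gap between marginal cost and willingness to pay runs from 0 up to 55.
DWL = ½ × 55 × 2310/13 = 63525/13.

Deadweight loss = 63525/13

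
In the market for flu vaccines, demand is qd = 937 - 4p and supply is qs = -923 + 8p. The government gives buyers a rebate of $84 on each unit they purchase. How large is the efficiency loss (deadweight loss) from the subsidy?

Pre-subsidy: 937 - 4p = -923 + 8p gives p* = 155, q* = 317.
With the rebate, buyers effectively pay pb = ps − 84, where ps is the price sellers receive.
Demand in terms of ps becomes qd = 937 − 4(ps − 84) = 1273 - 4ps. Setting this equal to supply: 1273 - 4ps = -923 + 8ps, so ps = 183.
Buyers pay pb = 183 − 84 = 99; q' = -923 + 8·183 = 541.
The subsidy expands output by 541 − 317 = 224 past the efficient level; on those units the gap between marginal cost and willingness to pay runs from 0 up to 84.
DWL = ½ × 84 × 224 = 9408.

Deadweight loss = $9408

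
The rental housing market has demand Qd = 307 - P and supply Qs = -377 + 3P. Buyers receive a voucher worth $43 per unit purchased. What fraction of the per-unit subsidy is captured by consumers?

Consumer share = 0.75

Pre-subsidy: 307 - P = -377 + 3P gives P* = 171, Q* = 136.
With the rebate, buyers effectively pay Pb = Ps − 43, where Ps is the price sellers receive.
Demand in terms of Ps becomes Qd = 307 − 1(Ps − 43) = 350 - Ps. Setting this equal to supply: 350 - Ps = -377 + 3Ps, so Ps = 181.75.
Buyers pay Pb = 181.75 − 43 = 138.75; Q' = -377 + 3·181.75 = 168.25.
Buyers' price falls by P* − Pb = 171 − 138.75 = 32.25; sellers' price rises by Ps − P* = 181.75 − 171 = 10.75.
So consumers capture 32.25/43 = 0.75 of each unit of subsidy.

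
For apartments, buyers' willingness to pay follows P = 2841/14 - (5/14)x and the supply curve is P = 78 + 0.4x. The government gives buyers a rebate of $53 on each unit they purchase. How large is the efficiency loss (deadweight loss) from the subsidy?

Pre-subsidy: 2841/14 - (5/14)x = 78 + 0.4x gives x* = 165 and P* = 144.
With the rebate, buyers effectively pay Pb = Ps − 53, where Ps is the price sellers receive.
On the curves, Pb = 2841/14 - (5/14)x and Ps = 78 + 0.4x; the wedge Ps − Pb = 53 gives 78 + 0.4x − (2841/14 - (5/14)x) = 53, so x' = 235.
Then Pb = 2841/14 − (5/14)·235 = 119 and Ps = 78 + 0.4·235 = 172.
The subsidy expands output by 235 − 165 = 70 past the efficient level; on those units the gap between marginal cost and willingness to pay runs from 0 up to 53.
DWL = ½ × 53 × 70 = 1855.

Deadweight loss = $1855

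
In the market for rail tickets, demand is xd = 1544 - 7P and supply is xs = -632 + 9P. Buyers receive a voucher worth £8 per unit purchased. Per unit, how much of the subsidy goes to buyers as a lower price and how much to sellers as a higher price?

Pre-subsidy: 1544 - 7P = -632 + 9P gives P* = 136, x* = 592.
With the rebate, buyers effectively pay Pb = Ps − 8, where Ps is the price sellers receive.
Demand in terms of Ps becomes xd = 1544 − 7(Ps − 8) = 1600 - 7Ps. Setting this equal to supply: 1600 - 7Ps = -632 + 9Ps, so Ps = 139.5.
Buyers pay Pb = 139.5 − 8 = 131.5; x' = -632 + 9·139.5 = 623.5.
Buyers' price falls by P* − Pb = 136 − 131.5 = 4.5; sellers' price rises by Ps − P* = 139.5 − 136 = 3.5.

Buyers gain £4.5 per unit; sellers gain £3.5 per unit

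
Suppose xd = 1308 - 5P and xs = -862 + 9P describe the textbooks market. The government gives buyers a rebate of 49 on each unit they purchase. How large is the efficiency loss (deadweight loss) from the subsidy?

Pre-subsidy: 1308 - 5P = -862 + 9P gives P* = 155, x* = 533.
With the rebate, buyers effectively pay Pb = Ps − 49, where Ps is the price sellers receive.
Demand in terms of Ps becomes xd = 1308 − 5(Ps − 49) = 1553 - 5Ps. Setting this equal to supply: 1553 - 5Ps = -862 + 9Ps, so Ps = 172.5.
Buyers pay Pb = 172.5 − 49 = 123.5; x' = -862 + 9·172.5 = 690.5.
The subsidy expands output by 690.5 − 533 = 157.5 past the efficient level; on those units the gap between marginal cost and willingness to pay runs from 0 up to 49.
DWL = ½ × 49 × 157.5 = 3858.75.

Deadweight loss = 3858.75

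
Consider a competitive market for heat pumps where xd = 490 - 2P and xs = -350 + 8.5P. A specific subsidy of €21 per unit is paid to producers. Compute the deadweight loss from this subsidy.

Pre-subsidy: 490 - 2P = -350 + 8.5P gives P* = 80, x* = 330.
With the subsidy, sellers receive Ps = Pb + 21 for each unit, where Pb is the price buyers pay.
Supply in terms of Pb becomes xs = -350 + 8.5(Pb + 21) = -171.5 + 8.5Pb. Setting this equal to demand: 490 - 2Pb = -171.5 + 8.5Pb, so Pb = 63.
Sellers receive Ps = 63 + 21 = 84; x' = 490 − 2·63 = 364.
The subsidy expands output by 364 − 330 = 34 past the efficient level; on those units the gap between marginal cost and willingness to pay runs from 0 up to 21.
DWL = ½ × 21 × 34 = 357.

Deadweight loss = €357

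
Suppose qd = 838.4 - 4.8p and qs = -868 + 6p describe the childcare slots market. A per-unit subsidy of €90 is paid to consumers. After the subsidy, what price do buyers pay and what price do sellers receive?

Pre-subsidy: 838.4 - 4.8p = -868 + 6p gives p* = 158, q* = 80.
With the rebate, buyers effectively pay pb = ps − 90, where ps is the price sellers receive.
Demand in terms of ps becomes qd = 838.4 − 4.8(ps − 90) = 1270.4 - 4.8ps. Setting this equal to supply: 1270.4 - 4.8ps = -868 + 6ps, so ps = 198.
Buyers pay pb = 198 − 90 = 108; q' = -868 + 6·198 = 320.

Buyers pay €108; sellers receive €198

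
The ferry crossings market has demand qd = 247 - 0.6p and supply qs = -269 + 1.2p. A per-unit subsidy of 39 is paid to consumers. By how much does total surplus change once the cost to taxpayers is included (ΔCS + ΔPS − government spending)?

Net change in total surplus = -304.2

Pre-subsidy: 247 - 0.6p = -269 + 1.2p gives p* = 860/3, q* = 75.
With the rebate, buyers effectively pay pb = ps − 39, where ps is the price sellers receive.
Demand in terms of ps becomes qd = 247 − 0.6(ps − 39) = 270.4 - 0.6ps. Setting this equal to supply: 270.4 - 0.6ps = -269 + 1.2ps, so ps = 899/3.
Buyers pay pb = 899/3 − 39 = 782/3; q' = -269 + 1.2·(899/3) = 90.6.
ΔCS = ½(75 + 90.6)(860/3 − 782/3) = 2152.8; ΔPS = ½(75 + 90.6)(899/3 − 860/3) = 1076.4.
Government spending = 39 × 90.6 = 3533.4.
Net change = 2152.8 + 1076.4 − 3533.4 = -304.2. The loss equals the DWL triangle ½·39·15.6.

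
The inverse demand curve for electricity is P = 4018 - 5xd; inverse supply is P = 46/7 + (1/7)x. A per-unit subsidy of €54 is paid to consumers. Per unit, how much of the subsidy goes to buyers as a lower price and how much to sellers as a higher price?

Buyers gain €52.5 per unit; sellers gain €1.5 per unit

Pre-subsidy: 4018 - 5x = 46/7 + (1/7)x gives x* = 780 and P* = 118.
With the rebate, buyers effectively pay Pb = Ps − 54, where Ps is the price sellers receive.
On the curves, Pb = 4018 - 5x and Ps = 46/7 + (1/7)x; the wedge Ps − Pb = 54 gives 46/7 + (1/7)x − (4018 - 5x) = 54, so x' = 790.5.
Then Pb = 4018 − 5·790.5 = 65.5 and Ps = 46/7 + (1/7)·790.5 = 119.5.
Buyers' price falls by P* − Pb = 118 − 65.5 = 52.5; sellers' price rises by Ps − P* = 119.5 − 118 = 1.5.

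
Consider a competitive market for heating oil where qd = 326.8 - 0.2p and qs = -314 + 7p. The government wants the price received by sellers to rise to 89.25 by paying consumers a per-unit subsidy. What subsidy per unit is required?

At a seller price of 89.25, quantity supplied is -314 + 7·89.25 = 310.75.
Buyers absorb 310.75 only when they pay pb with 326.8 − 0.2·pb = 310.75, i.e. pb = 80.25.
s = ps − pb = 89.25 − 80.25 = 9.

Required subsidy s = 9 per unit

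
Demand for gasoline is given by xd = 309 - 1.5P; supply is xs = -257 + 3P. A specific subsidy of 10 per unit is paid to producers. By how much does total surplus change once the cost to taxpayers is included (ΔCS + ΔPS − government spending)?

Pre-subsidy: 309 - 1.5P = -257 + 3P gives P* = 1132/9, x* = 361/3.
With the subsidy, sellers receive Ps = Pb + 10 for each unit, where Pb is the price buyers pay.
Supply in terms of Pb becomes xs = -257 + 3(Pb + 10) = -227 + 3Pb. Setting this equal to demand: 309 - 1.5Pb = -227 + 3Pb, so Pb = 1072/9.
Sellers receive Ps = 1072/9 + 10 = 1162/9; x' = 309 − 1.5·(1072/9) = 391/3.
ΔCS = ½(361/3 + 391/3)(1132/9 − 1072/9) = 7520/9; ΔPS = ½(361/3 + 391/3)(1162/9 − 1132/9) = 3760/9.
Government spending = 10 × 391/3 = 3910/3.
Net change = 7520/9 + 3760/9 − 3910/3 = -50. The loss equals the DWL triangle ½·10·10.

Net change in total surplus = -50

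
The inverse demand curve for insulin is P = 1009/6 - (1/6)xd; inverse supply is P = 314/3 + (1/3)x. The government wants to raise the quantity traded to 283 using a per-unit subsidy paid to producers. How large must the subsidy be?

At x = 283, from the demand curve buyers pay Pb = 1009/6 − (1/6)·283 = 121; from the supply curve sellers need Ps = 314/3 + (1/3)·283 = 199.
The subsidy must fill the gap: s = Ps − Pb = 199 − 121 = 78.

Required subsidy s = 78 per unit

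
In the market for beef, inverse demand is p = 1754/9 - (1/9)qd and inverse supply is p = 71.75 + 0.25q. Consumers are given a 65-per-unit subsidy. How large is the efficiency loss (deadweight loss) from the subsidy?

Deadweight loss = 5850

Pre-subsidy: 1754/9 - (1/9)q = 71.75 + 0.25q gives q* = 341 and p* = 157.
With the rebate, buyers effectively pay pb = ps − 65, where ps is the price sellers receive.
On the curves, pb = 1754/9 - (1/9)q and ps = 71.75 + 0.25q; the wedge ps − pb = 65 gives 71.75 + 0.25q − (1754/9 - (1/9)q) = 65, so q' = 521.
Then pb = 1754/9 − (1/9)·521 = 137 and ps = 71.75 + 0.25·521 = 202.
The subsidy expands output by 521 − 341 = 180 past the efficient level; on those units the gap between marginal cost and willingness to pay runs from 0 up to 65.
DWL = ½ × 65 × 180 = 5850.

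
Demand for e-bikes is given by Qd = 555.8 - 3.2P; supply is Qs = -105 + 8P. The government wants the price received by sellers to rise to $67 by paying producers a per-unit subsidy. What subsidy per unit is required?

Required subsidy s = $28 per unit

At a seller price of 67, quantity supplied is -105 + 8·67 = 431.
Buyers absorb 431 only when they pay Pb with 555.8 − 3.2·Pb = 431, i.e. Pb = 39.
s = Ps − Pb = 67 − 39 = 28.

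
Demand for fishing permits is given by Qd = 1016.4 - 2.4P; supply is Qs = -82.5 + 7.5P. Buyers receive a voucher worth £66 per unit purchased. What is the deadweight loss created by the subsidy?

Pre-subsidy: 1016.4 - 2.4P = -82.5 + 7.5P gives P* = 111, Q* = 750.
With the rebate, buyers effectively pay Pb = Ps − 66, where Ps is the price sellers receive.
Demand in terms of Ps becomes Qd = 1016.4 − 2.4(Ps − 66) = 1174.8 - 2.4Ps. Setting this equal to supply: 1174.8 - 2.4Ps = -82.5 + 7.5Ps, so Ps = 127.
Buyers pay Pb = 127 − 66 = 61; Q' = -82.5 + 7.5·127 = 870.
The subsidy expands output by 870 − 750 = 120 past the efficient level; on those units the gap between marginal cost and willingness to pay runs from 0 up to 66.
DWL = ½ × 66 × 120 = 3960.

Deadweight loss = £3960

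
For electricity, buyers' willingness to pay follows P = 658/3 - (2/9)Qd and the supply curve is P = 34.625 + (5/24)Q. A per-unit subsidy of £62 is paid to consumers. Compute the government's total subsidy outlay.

Pre-subsidy: 658/3 - (2/9)Q = 34.625 + (5/24)Q gives Q* = 429 and P* = 124.
With the rebate, buyers effectively pay Pb = Ps − 62, where Ps is the price sellers receive.
On the curves, Pb = 658/3 - (2/9)Q and Ps = 34.625 + (5/24)Q; the wedge Ps − Pb = 62 gives 34.625 + (5/24)Q − (658/3 - (2/9)Q) = 62, so Q' = 573.
Then Pb = 658/3 − (2/9)·573 = 92 and Ps = 34.625 + (5/24)·573 = 154.
Government outlay = subsidy × quantity = 62 × 573 = 35526.

Government cost = £35526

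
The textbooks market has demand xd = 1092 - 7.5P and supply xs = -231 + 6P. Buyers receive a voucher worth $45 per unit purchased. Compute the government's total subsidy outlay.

Pre-subsidy: 1092 - 7.5P = -231 + 6P gives P* = 98, x* = 357.
With the rebate, buyers effectively pay Pb = Ps − 45, where Ps is the price sellers receive.
Demand in terms of Ps becomes xd = 1092 − 7.5(Ps − 45) = 1429.5 - 7.5Ps. Setting this equal to supply: 1429.5 - 7.5Ps = -231 + 6Ps, so Ps = 123.
Buyers pay Pb = 123 − 45 = 78; x' = -231 + 6·123 = 507.
Government outlay = subsidy × quantity = 45 × 507 = 22815.

Government cost = $22815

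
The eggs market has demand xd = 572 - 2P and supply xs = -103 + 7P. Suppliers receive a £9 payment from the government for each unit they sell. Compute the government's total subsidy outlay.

Government cost = £3924

Pre-subsidy: 572 - 2P = -103 + 7P gives P* = 75, x* = 422.
With the subsidy, sellers receive Ps = Pb + 9 for each unit, where Pb is the price buyers pay.
Supply in terms of Pb becomes xs = -103 + 7(Pb + 9) = -40 + 7Pb. Setting this equal to demand: 572 - 2Pb = -40 + 7Pb, so Pb = 68.
Sellers receive Ps = 68 + 9 = 77; x' = 572 − 2·68 = 436.
Government outlay = subsidy × quantity = 9 × 436 = 3924.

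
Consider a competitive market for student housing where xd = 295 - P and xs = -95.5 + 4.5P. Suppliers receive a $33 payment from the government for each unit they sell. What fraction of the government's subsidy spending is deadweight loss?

Pre-subsidy: 295 - P = -95.5 + 4.5P gives P* = 71, x* = 224.
With the subsidy, sellers receive Ps = Pb + 33 for each unit, where Pb is the price buyers pay.
Supply in terms of Pb becomes xs = -95.5 + 4.5(Pb + 33) = 53 + 4.5Pb. Setting this equal to demand: 295 - Pb = 53 + 4.5Pb, so Pb = 44.
Sellers receive Ps = 44 + 33 = 77; x' = 295 − 1·44 = 251.
ΔCS = ½(224 + 251)(71 − 44) = 6412.5; ΔPS = ½(224 + 251)(77 − 71) = 1425.
Government spending = 33 × 251 = 8283.
DWL = ½ × 33 × (251 − 224) = 445.5; fraction = 445.5 / 8283 = 27/502.

DWL / government spending = 27/502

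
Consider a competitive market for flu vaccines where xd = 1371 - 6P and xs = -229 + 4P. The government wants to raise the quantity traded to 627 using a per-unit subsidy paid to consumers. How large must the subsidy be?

Required subsidy s = 90 per unit

At x = 627, invert demand for the buyer price: Pb = (1371 − 627)/6 = 124; invert supply for the seller price: Ps = (627 − (-229))/4 = 214.
The subsidy must fill the gap: s = Ps − Pb = 214 − 124 = 90.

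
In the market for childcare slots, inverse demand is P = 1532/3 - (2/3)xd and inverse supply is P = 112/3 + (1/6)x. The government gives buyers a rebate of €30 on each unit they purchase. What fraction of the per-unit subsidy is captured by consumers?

Pre-subsidy: 1532/3 - (2/3)x = 112/3 + (1/6)x gives x* = 568 and P* = 132.
With the rebate, buyers effectively pay Pb = Ps − 30, where Ps is the price sellers receive.
On the curves, Pb = 1532/3 - (2/3)x and Ps = 112/3 + (1/6)x; the wedge Ps − Pb = 30 gives 112/3 + (1/6)x − (1532/3 - (2/3)x) = 30, so x' = 604.
Then Pb = 1532/3 − (2/3)·604 = 108 and Ps = 112/3 + (1/6)·604 = 138.
Buyers' price falls by P* − Pb = 132 − 108 = 24; sellers' price rises by Ps − P* = 138 − 132 = 6.
So consumers capture 24/30 = 0.8 of each unit of subsidy.

Consumer share = 0.8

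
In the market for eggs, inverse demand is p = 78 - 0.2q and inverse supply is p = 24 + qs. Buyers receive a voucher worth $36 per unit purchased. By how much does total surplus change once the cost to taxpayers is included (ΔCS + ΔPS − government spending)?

Pre-subsidy: 78 - 0.2q = 24 + q gives q* = 45 and p* = 69.
With the rebate, buyers effectively pay pb = ps − 36, where ps is the price sellers receive.
On the curves, pb = 78 - 0.2q and ps = 24 + q; the wedge ps − pb = 36 gives 24 + q − (78 - 0.2q) = 36, so q' = 75.
Then pb = 78 − 0.2·75 = 63 and ps = 24 + 1·75 = 99.
ΔCS = ½(45 + 75)(69 − 63) = 360; ΔPS = ½(45 + 75)(99 − 69) = 1800.
Government spending = 36 × 75 = 2700.
Net change = 360 + 1800 − 2700 = -540. The loss equals the DWL triangle ½·36·30.

Net change in total surplus = -$540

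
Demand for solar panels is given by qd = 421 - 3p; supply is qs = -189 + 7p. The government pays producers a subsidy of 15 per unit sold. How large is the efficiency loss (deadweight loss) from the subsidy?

Pre-subsidy: 421 - 3p = -189 + 7p gives p* = 61, q* = 238.
With the subsidy, sellers receive ps = pb + 15 for each unit, where pb is the price buyers pay.
Supply in terms of pb becomes qs = -189 + 7(pb + 15) = -84 + 7pb. Setting this equal to demand: 421 - 3pb = -84 + 7pb, so pb = 50.5.
Sellers receive ps = 50.5 + 15 = 65.5; q' = 421 − 3·50.5 = 269.5.
The subsidy expands output by 269.5 − 238 = 31.5 past the efficient level; on those units the gap between marginal cost and willingness to pay runs from 0 up to 15.
DWL = ½ × 15 × 31.5 = 236.25.

Deadweight loss = 236.25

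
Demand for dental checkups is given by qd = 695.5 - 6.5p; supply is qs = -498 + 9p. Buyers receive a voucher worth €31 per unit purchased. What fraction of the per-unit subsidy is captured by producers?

Producer share = 13/31

Pre-subsidy: 695.5 - 6.5p = -498 + 9p gives p* = 77, q* = 195.
With the rebate, buyers effectively pay pb = ps − 31, where ps is the price sellers receive.
Demand in terms of ps becomes qd = 695.5 − 6.5(ps − 31) = 897 - 6.5ps. Setting this equal to supply: 897 - 6.5ps = -498 + 9ps, so ps = 90.
Buyers pay pb = 90 − 31 = 59; q' = -498 + 9·90 = 312.
Buyers' price falls by p* − pb = 77 − 59 = 18; sellers' price rises by ps − p* = 90 − 77 = 13.
So producers capture 13/31 = 13/31 of each unit of subsidy.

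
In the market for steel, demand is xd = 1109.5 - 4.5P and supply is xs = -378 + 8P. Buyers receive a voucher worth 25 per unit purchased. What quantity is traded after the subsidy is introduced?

x' = 646

Pre-subsidy: 1109.5 - 4.5P = -378 + 8P gives P* = 119, x* = 574.
With the rebate, buyers effectively pay Pb = Ps − 25, where Ps is the price sellers receive.
Demand in terms of Ps becomes xd = 1109.5 − 4.5(Ps − 25) = 1222 - 4.5Ps. Setting this equal to supply: 1222 - 4.5Ps = -378 + 8Ps, so Ps = 128.
Buyers pay Pb = 128 − 25 = 103; x' = -378 + 8·128 = 646.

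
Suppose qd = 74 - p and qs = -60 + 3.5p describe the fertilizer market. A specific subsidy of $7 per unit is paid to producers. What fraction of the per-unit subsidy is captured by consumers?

Consumer share = 7/9

Pre-subsidy: 74 - p = -60 + 3.5p gives p* = 268/9, q* = 398/9.
With the subsidy, sellers receive ps = pb + 7 for each unit, where pb is the price buyers pay.
Supply in terms of pb becomes qs = -60 + 3.5(pb + 7) = -35.5 + 3.5pb. Setting this equal to demand: 74 - pb = -35.5 + 3.5pb, so pb = 73/3.
Sellers receive ps = 73/3 + 7 = 94/3; q' = 74 − 1·(73/3) = 149/3.
Buyers' price falls by p* − pb = 268/9 − 73/3 = 49/9; sellers' price rises by ps − p* = 94/3 − 268/9 = 14/9.
So consumers capture (49/9)/7 = 7/9 of each unit of subsidy.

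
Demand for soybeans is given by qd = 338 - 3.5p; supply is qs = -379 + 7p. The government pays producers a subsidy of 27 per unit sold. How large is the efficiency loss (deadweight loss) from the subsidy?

Deadweight loss = 850.5

Pre-subsidy: 338 - 3.5p = -379 + 7p gives p* = 478/7, q* = 99.
With the subsidy, sellers receive ps = pb + 27 for each unit, where pb is the price buyers pay.
Supply in terms of pb becomes qs = -379 + 7(pb + 27) = -190 + 7pb. Setting this equal to demand: 338 - 3.5pb = -190 + 7pb, so pb = 352/7.
Sellers receive ps = 352/7 + 27 = 541/7; q' = 338 − 3.5·(352/7) = 162.
The subsidy expands output by 162 − 99 = 63 past the efficient level; on those units the gap between marginal cost and willingness to pay runs from 0 up to 27.
DWL = ½ × 27 × 63 = 850.5.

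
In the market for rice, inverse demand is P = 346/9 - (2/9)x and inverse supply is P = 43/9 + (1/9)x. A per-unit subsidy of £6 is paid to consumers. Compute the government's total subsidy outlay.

Pre-subsidy: 346/9 - (2/9)x = 43/9 + (1/9)x gives x* = 101 and P* = 16.
With the rebate, buyers effectively pay Pb = Ps − 6, where Ps is the price sellers receive.
On the curves, Pb = 346/9 - (2/9)x and Ps = 43/9 + (1/9)x; the wedge Ps − Pb = 6 gives 43/9 + (1/9)x − (346/9 - (2/9)x) = 6, so x' = 119.
Then Pb = 346/9 − (2/9)·119 = 12 and Ps = 43/9 + (1/9)·119 = 18.
Government outlay = subsidy × quantity = 6 × 119 = 714.

Government cost = £714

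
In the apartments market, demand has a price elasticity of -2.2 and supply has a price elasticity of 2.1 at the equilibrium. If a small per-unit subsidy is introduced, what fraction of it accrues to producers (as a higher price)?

Producer share = 22/43

For a small subsidy around the equilibrium, the benefit split depends on the relative slopes, which at a point are proportional to the elasticities.
Buyer share = εs/(εs + |εd|) = 2.1/(2.1 + 2.2) = 21/43; seller share = |εd|/(εs + |εd|) = 22/43.
So producers capture 22/43 of the subsidy.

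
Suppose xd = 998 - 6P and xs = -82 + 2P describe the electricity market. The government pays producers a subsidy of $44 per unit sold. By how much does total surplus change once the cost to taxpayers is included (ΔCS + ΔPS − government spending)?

Net change in total surplus = -$1452

Pre-subsidy: 998 - 6P = -82 + 2P gives P* = 135, x* = 188.
With the subsidy, sellers receive Ps = Pb + 44 for each unit, where Pb is the price buyers pay.
Supply in terms of Pb becomes xs = -82 + 2(Pb + 44) = 6 + 2Pb. Setting this equal to demand: 998 - 6Pb = 6 + 2Pb, so Pb = 124.
Sellers receive Ps = 124 + 44 = 168; x' = 998 − 6·124 = 254.
ΔCS = ½(188 + 254)(135 − 124) = 2431; ΔPS = ½(188 + 254)(168 − 135) = 7293.
Government spending = 44 × 254 = 11176.
Net change = 2431 + 7293 − 11176 = -1452. The loss equals the DWL triangle ½·44·66.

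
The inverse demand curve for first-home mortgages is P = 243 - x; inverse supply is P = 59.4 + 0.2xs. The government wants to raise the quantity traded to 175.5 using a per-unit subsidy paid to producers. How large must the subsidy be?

At x = 175.5, from the demand curve buyers pay Pb = 243 − 1·175.5 = 67.5; from the supply curve sellers need Ps = 59.4 + 0.2·175.5 = 94.5.
The subsidy must fill the gap: s = Ps − Pb = 94.5 − 67.5 = 27.

Required subsidy s = 27 per unit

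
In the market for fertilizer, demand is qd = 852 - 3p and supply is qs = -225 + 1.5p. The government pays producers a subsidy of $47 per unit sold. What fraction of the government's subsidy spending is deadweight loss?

Pre-subsidy: 852 - 3p = -225 + 1.5p gives p* = 718/3, q* = 134.
With the subsidy, sellers receive ps = pb + 47 for each unit, where pb is the price buyers pay.
Supply in terms of pb becomes qs = -225 + 1.5(pb + 47) = -154.5 + 1.5pb. Setting this equal to demand: 852 - 3pb = -154.5 + 1.5pb, so pb = 671/3.
Sellers receive ps = 671/3 + 47 = 812/3; q' = 852 − 3·(671/3) = 181.
ΔCS = ½(134 + 181)(718/3 − 671/3) = 2467.5; ΔPS = ½(134 + 181)(812/3 − 718/3) = 4935.
Government spending = 47 × 181 = 8507.
DWL = ½ × 47 × (181 − 134) = 1104.5; fraction = 1104.5 / 8507 = 47/362.

DWL / government spending = 47/362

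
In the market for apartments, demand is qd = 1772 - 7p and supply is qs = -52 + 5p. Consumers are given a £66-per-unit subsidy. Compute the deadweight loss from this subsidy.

Deadweight loss = £6352.5

Pre-subsidy: 1772 - 7p = -52 + 5p gives p* = 152, q* = 708.
With the rebate, buyers effectively pay pb = ps − 66, where ps is the price sellers receive.
Demand in terms of ps becomes qd = 1772 − 7(ps − 66) = 2234 - 7ps. Setting this equal to supply: 2234 - 7ps = -52 + 5ps, so ps = 190.5.
Buyers pay pb = 190.5 − 66 = 124.5; q' = -52 + 5·190.5 = 900.5.
The subsidy expands output by 900.5 − 708 = 192.5 past the efficient level; on those units the gap between marginal cost and willingness to pay runs from 0 up to 66.
DWL = ½ × 66 × 192.5 = 6352.5.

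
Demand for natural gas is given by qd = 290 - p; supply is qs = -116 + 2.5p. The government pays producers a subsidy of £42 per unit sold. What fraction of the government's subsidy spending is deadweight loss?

Pre-subsidy: 290 - p = -116 + 2.5p gives p* = 116, q* = 174.
With the subsidy, sellers receive ps = pb + 42 for each unit, where pb is the price buyers pay.
Supply in terms of pb becomes qs = -116 + 2.5(pb + 42) = -11 + 2.5pb. Setting this equal to demand: 290 - pb = -11 + 2.5pb, so pb = 86.
Sellers receive ps = 86 + 42 = 128; q' = 290 − 1·86 = 204.
ΔCS = ½(174 + 204)(116 − 86) = 5670; ΔPS = ½(174 + 204)(128 − 116) = 2268.
Government spending = 42 × 204 = 8568.
DWL = ½ × 42 × (204 − 174) = 630; fraction = 630 / 8568 = 5/68.

DWL / government spending = 5/68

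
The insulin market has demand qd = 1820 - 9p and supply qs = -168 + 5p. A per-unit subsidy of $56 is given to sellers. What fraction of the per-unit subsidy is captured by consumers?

Consumer share = 5/14

Pre-subsidy: 1820 - 9p = -168 + 5p gives p* = 142, q* = 542.
With the subsidy, sellers receive ps = pb + 56 for each unit, where pb is the price buyers pay.
Supply in terms of pb becomes qs = -168 + 5(pb + 56) = 112 + 5pb. Setting this equal to demand: 1820 - 9pb = 112 + 5pb, so pb = 122.
Sellers receive ps = 122 + 56 = 178; q' = 1820 − 9·122 = 722.
Buyers' price falls by p* − pb = 142 − 122 = 20; sellers' price rises by ps − p* = 178 − 142 = 36.
So consumers capture 20/56 = 5/14 of each unit of subsidy.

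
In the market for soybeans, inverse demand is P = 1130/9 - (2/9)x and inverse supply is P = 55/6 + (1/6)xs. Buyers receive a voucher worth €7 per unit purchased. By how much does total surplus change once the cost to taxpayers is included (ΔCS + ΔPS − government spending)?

Net change in total surplus = -€63

Pre-subsidy: 1130/9 - (2/9)x = 55/6 + (1/6)x gives x* = 2095/7 and P* = 1240/21.
With the rebate, buyers effectively pay Pb = Ps − 7, where Ps is the price sellers receive.
On the curves, Pb = 1130/9 - (2/9)x and Ps = 55/6 + (1/6)x; the wedge Ps − Pb = 7 gives 55/6 + (1/6)x − (1130/9 - (2/9)x) = 7, so x' = 2221/7.
Then Pb = 1130/9 − (2/9)·(2221/7) = 1156/21 and Ps = 55/6 + (1/6)·(2221/7) = 1303/21.
ΔCS = ½(2095/7 + 2221/7)(1240/21 − 1156/21) = 8632/7; ΔPS = ½(2095/7 + 2221/7)(1303/21 − 1240/21) = 6474/7.
Government spending = 7 × 2221/7 = 2221.
Net change = 8632/7 + 6474/7 − 2221 = -63. The loss equals the DWL triangle ½·7·18.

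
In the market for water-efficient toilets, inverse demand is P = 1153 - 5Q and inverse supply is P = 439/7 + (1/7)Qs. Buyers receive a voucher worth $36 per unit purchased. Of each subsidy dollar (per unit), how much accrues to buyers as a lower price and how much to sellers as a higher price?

Pre-subsidy: 1153 - 5Q = 439/7 + (1/7)Q gives Q* = 212 and P* = 93.
With the rebate, buyers effectively pay Pb = Ps − 36, where Ps is the price sellers receive.
On the curves, Pb = 1153 - 5Q and Ps = 439/7 + (1/7)Q; the wedge Ps − Pb = 36 gives 439/7 + (1/7)Q − (1153 - 5Q) = 36, so Q' = 219.
Then Pb = 1153 − 5·219 = 58 and Ps = 439/7 + (1/7)·219 = 94.
Buyers' price falls by P* − Pb = 93 − 58 = 35; sellers' price rises by Ps − P* = 94 − 93 = 1.

Buyers gain $35 per unit; sellers gain $1 per unit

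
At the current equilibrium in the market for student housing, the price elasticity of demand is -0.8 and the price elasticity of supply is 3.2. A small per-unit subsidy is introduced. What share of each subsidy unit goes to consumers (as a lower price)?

For a small subsidy around the equilibrium, the benefit split depends on the relative slopes, which at a point are proportional to the elasticities.
Buyer share = εs/(εs + |εd|) = 3.2/(3.2 + 0.8) = 0.8; seller share = |εd|/(εs + |εd|) = 0.2.

Consumer share = 0.8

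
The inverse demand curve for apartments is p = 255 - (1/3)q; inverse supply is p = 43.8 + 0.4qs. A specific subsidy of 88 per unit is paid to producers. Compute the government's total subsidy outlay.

Pre-subsidy: 255 - (1/3)q = 43.8 + 0.4q gives q* = 288 and p* = 159.
With the subsidy, sellers receive ps = pb + 88 for each unit, where pb is the price buyers pay.
On the curves, pb = 255 - (1/3)q and ps = 43.8 + 0.4q; the wedge ps − pb = 88 gives 43.8 + 0.4q − (255 - (1/3)q) = 88, so q' = 408.
Then pb = 255 − (1/3)·408 = 119 and ps = 43.8 + 0.4·408 = 207.
Government outlay = subsidy × quantity = 88 × 408 = 35904.

Government cost = 35904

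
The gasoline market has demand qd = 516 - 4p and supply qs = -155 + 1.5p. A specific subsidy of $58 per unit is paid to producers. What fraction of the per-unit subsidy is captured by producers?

Pre-subsidy: 516 - 4p = -155 + 1.5p gives p* = 122, q* = 28.
With the subsidy, sellers receive ps = pb + 58 for each unit, where pb is the price buyers pay.
Supply in terms of pb becomes qs = -155 + 1.5(pb + 58) = -68 + 1.5pb. Setting this equal to demand: 516 - 4pb = -68 + 1.5pb, so pb = 1168/11.
Sellers receive ps = 1168/11 + 58 = 1806/11; q' = 516 − 4·(1168/11) = 1004/11.
Buyers' price falls by p* − pb = 122 − 1168/11 = 174/11; sellers' price rises by ps − p* = 1806/11 − 122 = 464/11.
So producers capture (464/11)/58 = 8/11 of each unit of subsidy.

Producer share = 8/11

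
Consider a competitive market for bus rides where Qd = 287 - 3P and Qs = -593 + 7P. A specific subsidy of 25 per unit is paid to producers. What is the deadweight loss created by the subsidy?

Pre-subsidy: 287 - 3P = -593 + 7P gives P* = 88, Q* = 23.
With the subsidy, sellers receive Ps = Pb + 25 for each unit, where Pb is the price buyers pay.
Supply in terms of Pb becomes Qs = -593 + 7(Pb + 25) = -418 + 7Pb. Setting this equal to demand: 287 - 3Pb = -418 + 7Pb, so Pb = 70.5.
Sellers receive Ps = 70.5 + 25 = 95.5; Q' = 287 − 3·70.5 = 75.5.
The subsidy expands output by 75.5 − 23 = 52.5 past the efficient level; on those units the gap between marginal cost and willingness to pay runs from 0 up to 25.
DWL = ½ × 25 × 52.5 = 656.25.

Deadweight loss = 656.25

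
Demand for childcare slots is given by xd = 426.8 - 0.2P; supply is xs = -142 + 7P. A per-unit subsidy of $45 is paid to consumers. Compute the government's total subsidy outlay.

Pre-subsidy: 426.8 - 0.2P = -142 + 7P gives P* = 79, x* = 411.
With the rebate, buyers effectively pay Pb = Ps − 45, where Ps is the price sellers receive.
Demand in terms of Ps becomes xd = 426.8 − 0.2(Ps − 45) = 435.8 - 0.2Ps. Setting this equal to supply: 435.8 - 0.2Ps = -142 + 7Ps, so Ps = 80.25.
Buyers pay Pb = 80.25 − 45 = 35.25; x' = -142 + 7·80.25 = 419.75.
Government outlay = subsidy × quantity = 45 × 419.75 = 18888.75.

Government cost = $18888.75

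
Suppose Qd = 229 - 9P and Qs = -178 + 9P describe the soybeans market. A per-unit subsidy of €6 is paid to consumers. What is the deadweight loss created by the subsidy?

Deadweight loss = €81

Pre-subsidy: 229 - 9P = -178 + 9P gives P* = 407/18, Q* = 25.5.
With the rebate, buyers effectively pay Pb = Ps − 6, where Ps is the price sellers receive.
Demand in terms of Ps becomes Qd = 229 − 9(Ps − 6) = 283 - 9Ps. Setting this equal to supply: 283 - 9Ps = -178 + 9Ps, so Ps = 461/18.
Buyers pay Pb = 461/18 − 6 = 353/18; Q' = -178 + 9·(461/18) = 52.5.
The subsidy expands output by 52.5 − 25.5 = 27 past the efficient level; on those units the gap between marginal cost and willingness to pay runs from 0 up to 6.
DWL = ½ × 6 × 27 = 81.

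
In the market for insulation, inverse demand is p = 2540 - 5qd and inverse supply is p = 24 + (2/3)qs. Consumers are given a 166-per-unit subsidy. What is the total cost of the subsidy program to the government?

Government cost = 1335636/17

Pre-subsidy: 2540 - 5q = 24 + (2/3)q gives q* = 444 and p* = 320.
With the rebate, buyers effectively pay pb = ps − 166, where ps is the price sellers receive.
On the curves, pb = 2540 - 5q and ps = 24 + (2/3)q; the wedge ps − pb = 166 gives 24 + (2/3)q − (2540 - 5q) = 166, so q' = 8046/17.
Then pb = 2540 − 5·(8046/17) = 2950/17 and ps = 24 + (2/3)·(8046/17) = 5772/17.
Government outlay = subsidy × quantity = 166 × 8046/17 = 1335636/17.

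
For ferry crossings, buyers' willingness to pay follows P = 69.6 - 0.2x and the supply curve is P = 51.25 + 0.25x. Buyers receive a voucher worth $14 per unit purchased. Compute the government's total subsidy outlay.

Pre-subsidy: 69.6 - 0.2x = 51.25 + 0.25x gives x* = 367/9 and P* = 553/9.
With the rebate, buyers effectively pay Pb = Ps − 14, where Ps is the price sellers receive.
On the curves, Pb = 69.6 - 0.2x and Ps = 51.25 + 0.25x; the wedge Ps − Pb = 14 gives 51.25 + 0.25x − (69.6 - 0.2x) = 14, so x' = 647/9.
Then Pb = 69.6 − 0.2·(647/9) = 497/9 and Ps = 51.25 + 0.25·(647/9) = 623/9.
Government outlay = subsidy × quantity = 14 × 647/9 = 9058/9.

Government cost = 9058/9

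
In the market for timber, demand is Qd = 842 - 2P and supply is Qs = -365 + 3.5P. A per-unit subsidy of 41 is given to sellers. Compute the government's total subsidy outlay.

Pre-subsidy: 842 - 2P = -365 + 3.5P gives P* = 2414/11, Q* = 4434/11.
With the subsidy, sellers receive Ps = Pb + 41 for each unit, where Pb is the price buyers pay.
Supply in terms of Pb becomes Qs = -365 + 3.5(Pb + 41) = -221.5 + 3.5Pb. Setting this equal to demand: 842 - 2Pb = -221.5 + 3.5Pb, so Pb = 2127/11.
Sellers receive Ps = 2127/11 + 41 = 2578/11; Q' = 842 − 2·(2127/11) = 5008/11.
Government outlay = subsidy × quantity = 41 × 5008/11 = 205328/11.

Government cost = 205328/11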